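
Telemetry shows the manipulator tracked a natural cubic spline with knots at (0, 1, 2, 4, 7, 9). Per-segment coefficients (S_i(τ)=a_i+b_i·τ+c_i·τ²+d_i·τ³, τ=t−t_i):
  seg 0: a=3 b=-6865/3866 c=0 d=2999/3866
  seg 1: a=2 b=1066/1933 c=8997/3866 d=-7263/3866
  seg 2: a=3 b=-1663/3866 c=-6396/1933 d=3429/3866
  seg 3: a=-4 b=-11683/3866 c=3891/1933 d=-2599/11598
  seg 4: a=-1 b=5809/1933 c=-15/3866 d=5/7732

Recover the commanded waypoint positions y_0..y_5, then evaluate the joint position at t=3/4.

y_0 = S_0(0) = a_0 = 3
y_1 = S_1(0) = a_1 = 2
y_2 = S_2(0) = a_2 = 3
y_3 = S_3(0) = a_3 = -4
y_4 = S_4(0) = a_4 = -1
y_5 = S_4(2) = 5
t_q=3/4 is in segment 0 (τ=3/4); S_0(τ)=493725/247424

y_0=3 y_1=2 y_2=3 y_3=-4 y_4=-1 y_5=5
S(3/4) = 493725/247424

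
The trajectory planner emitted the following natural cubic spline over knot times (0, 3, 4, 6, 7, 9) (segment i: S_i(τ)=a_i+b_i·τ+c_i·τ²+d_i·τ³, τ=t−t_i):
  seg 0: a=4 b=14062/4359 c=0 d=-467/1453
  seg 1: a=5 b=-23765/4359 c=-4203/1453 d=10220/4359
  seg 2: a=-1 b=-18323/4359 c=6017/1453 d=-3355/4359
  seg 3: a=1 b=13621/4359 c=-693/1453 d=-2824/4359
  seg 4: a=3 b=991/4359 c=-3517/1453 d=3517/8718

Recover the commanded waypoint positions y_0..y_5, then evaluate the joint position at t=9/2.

y_0 = S_0(0) = a_0 = 4
y_1 = S_1(0) = a_1 = 5
y_2 = S_2(0) = a_2 = -1
y_3 = S_3(0) = a_3 = 1
y_4 = S_4(0) = a_4 = 3
y_5 = S_4(2) = -3
t_q=9/2 is in segment 2 (τ=1/2); S_2(τ)=-25139/11624

y_0=4 y_1=5 y_2=-1 y_3=1 y_4=3 y_5=-3
S(9/2) = -25139/11624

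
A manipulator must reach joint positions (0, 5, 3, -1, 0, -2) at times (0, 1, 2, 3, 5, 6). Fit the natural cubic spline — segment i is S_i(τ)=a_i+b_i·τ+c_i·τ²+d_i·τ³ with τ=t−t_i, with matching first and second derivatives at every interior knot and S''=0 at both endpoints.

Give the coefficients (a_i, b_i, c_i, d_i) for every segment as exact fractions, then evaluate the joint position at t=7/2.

Δ: Δ0=5, Δ1=-2, Δ2=-4, Δ3=1/2, Δ4=-2
row 1: diag=4, rhs=-42; c'=1/4, d'=-21/2
row 2: denom=4−1·1/4=15/4; d'=(-12−1·-21/2)/(15/4)=-2/5
row 3: denom=6−1·4/15=86/15; d'=(27−1·-2/5)/(86/15)=411/86
row 4: denom=6−2·15/43=228/43; d'=(-15−2·411/86)/(228/43)=-88/19
back: M4=-88/19
back: M3=411/86−15/43·-88/19=243/38
back: M2=-2/5−4/15·243/38=-40/19
back: M1=-21/2−1/4·-40/19=-379/38
M: M0=0, M1=-379/38, M2=-40/19, M3=243/38, M4=-88/19, M5=0
seg 0: a=0, c=M0/2=0, d=(M1−M0)/(6·1)=-379/228, b=Δ0−h0·(2M0+M1)/6=1519/228
seg 1: a=5, c=M1/2=-379/76, d=(M2−M1)/(6·1)=299/228, b=Δ1−h1·(2M1+M2)/6=191/114
seg 2: a=3, c=M2/2=-20/19, d=(M3−M2)/(6·1)=17/12, b=Δ2−h2·(2M2+M3)/6=-995/228
seg 3: a=-1, c=M3/2=243/76, d=(M4−M3)/(6·2)=-419/456, b=Δ3−h3·(2M3+M4)/6=-253/114
seg 4: a=0, c=M4/2=-44/19, d=(M5−M4)/(6·1)=44/57, b=Δ4−h4·(2M4+M5)/6=-26/57
t_q=7/2 → seg 3, τ=1/2; S=-1+-253/114·τ+243/76·τ²+-419/456·τ³=-1733/1216

  seg 0: a=0 b=1519/228 c=0 d=-379/228
  seg 1: a=5 b=191/114 c=-379/76 d=299/228
  seg 2: a=3 b=-995/228 c=-20/19 d=17/12
  seg 3: a=-1 b=-253/114 c=243/76 d=-419/456
  seg 4: a=0 b=-26/57 c=-44/19 d=44/57
S(7/2) = -1733/1216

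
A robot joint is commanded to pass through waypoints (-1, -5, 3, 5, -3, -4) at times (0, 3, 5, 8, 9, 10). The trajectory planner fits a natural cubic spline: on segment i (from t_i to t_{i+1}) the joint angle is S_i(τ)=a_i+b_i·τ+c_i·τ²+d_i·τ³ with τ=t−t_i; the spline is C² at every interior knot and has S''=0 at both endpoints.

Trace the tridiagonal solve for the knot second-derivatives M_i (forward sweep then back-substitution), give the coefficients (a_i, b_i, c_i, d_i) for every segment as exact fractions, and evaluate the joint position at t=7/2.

  seg 0: a=-1 b=-3871/1308 c=0 d=709/3924
  seg 1: a=-5 b=1255/654 c=709/436 d=-383/1308
  seg 2: a=3 b=3211/654 c=-57/436 d=-1679/3924
  seg 3: a=5 b=-9715/1308 c=-434/109 d=4459/1308
  seg 4: a=-3 b=-3377/654 c=2723/436 d=-2723/1308
S(7/2) = -12803/3488

Δ: Δ0=-4/3, Δ1=4, Δ2=2/3, Δ3=-8, Δ4=-1
row 1: diag=10, rhs=32; c'=1/5, d'=16/5
row 2: denom=10−2·1/5=48/5; d'=(-20−2·16/5)/(48/5)=-11/4
row 3: denom=8−3·5/16=113/16; d'=(-52−3·-11/4)/(113/16)=-700/113
row 4: denom=4−1·16/113=436/113; d'=(42−1·-700/113)/(436/113)=2723/218
back: M4=2723/218
back: M3=-700/113−16/113·2723/218=-868/109
back: M2=-11/4−5/16·-868/109=-57/218
back: M1=16/5−1/5·-57/218=709/218
M: M0=0, M1=709/218, M2=-57/218, M3=-868/109, M4=2723/218, M5=0
seg 0: a=-1, c=M0/2=0, d=(M1−M0)/(6·3)=709/3924, b=Δ0−h0·(2M0+M1)/6=-3871/1308
seg 1: a=-5, c=M1/2=709/436, d=(M2−M1)/(6·2)=-383/1308, b=Δ1−h1·(2M1+M2)/6=1255/654
seg 2: a=3, c=M2/2=-57/436, d=(M3−M2)/(6·3)=-1679/3924, b=Δ2−h2·(2M2+M3)/6=3211/654
seg 3: a=5, c=M3/2=-434/109, d=(M4−M3)/(6·1)=4459/1308, b=Δ3−h3·(2M3+M4)/6=-9715/1308
seg 4: a=-3, c=M4/2=2723/436, d=(M5−M4)/(6·1)=-2723/1308, b=Δ4−h4·(2M4+M5)/6=-3377/654
t_q=7/2 → seg 1, τ=1/2; S=-5+1255/654·τ+709/436·τ²+-383/1308·τ³=-12803/3488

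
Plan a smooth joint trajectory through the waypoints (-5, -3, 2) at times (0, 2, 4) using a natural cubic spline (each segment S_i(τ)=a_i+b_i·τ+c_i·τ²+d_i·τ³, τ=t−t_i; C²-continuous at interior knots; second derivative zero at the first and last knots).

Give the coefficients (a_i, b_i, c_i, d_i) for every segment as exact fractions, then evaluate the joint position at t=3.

Δ: Δ0=1, Δ1=5/2
row 1: diag=8, rhs=9; c'=1/4, d'=9/8
back: M1=9/8
M: M0=0, M1=9/8, M2=0
seg 0: a=-5, c=M0/2=0, d=(M1−M0)/(6·2)=3/32, b=Δ0−h0·(2M0+M1)/6=5/8
seg 1: a=-3, c=M1/2=9/16, d=(M2−M1)/(6·2)=-3/32, b=Δ1−h1·(2M1+M2)/6=7/4
t_q=3 → seg 1, τ=1; S=-3+7/4·τ+9/16·τ²+-3/32·τ³=-25/32

  seg 0: a=-5 b=5/8 c=0 d=3/32
  seg 1: a=-3 b=7/4 c=9/16 d=-3/32
S(3) = -25/32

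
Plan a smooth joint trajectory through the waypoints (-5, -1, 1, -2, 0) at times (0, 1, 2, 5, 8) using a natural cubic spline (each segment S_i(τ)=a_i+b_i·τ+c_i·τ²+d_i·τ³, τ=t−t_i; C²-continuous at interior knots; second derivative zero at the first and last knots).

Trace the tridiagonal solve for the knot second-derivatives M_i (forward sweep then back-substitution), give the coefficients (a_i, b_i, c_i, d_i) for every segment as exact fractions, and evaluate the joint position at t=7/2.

Δ: Δ0=4, Δ1=2, Δ2=-1, Δ3=2/3
row 1: diag=4, rhs=-12; c'=1/4, d'=-3
row 2: denom=8−1·1/4=31/4; d'=(-18−1·-3)/(31/4)=-60/31
row 3: denom=12−3·12/31=336/31; d'=(10−3·-60/31)/(336/31)=35/24
back: M3=35/24
back: M2=-60/31−12/31·35/24=-5/2
back: M1=-3−1/4·-5/2=-19/8
M: M0=0, M1=-19/8, M2=-5/2, M3=35/24, M4=0
seg 0: a=-5, c=M0/2=0, d=(M1−M0)/(6·1)=-19/48, b=Δ0−h0·(2M0+M1)/6=211/48
seg 1: a=-1, c=M1/2=-19/16, d=(M2−M1)/(6·1)=-1/48, b=Δ1−h1·(2M1+M2)/6=77/24
seg 2: a=1, c=M2/2=-5/4, d=(M3−M2)/(6·3)=95/432, b=Δ2−h2·(2M2+M3)/6=37/48
seg 3: a=-2, c=M3/2=35/48, d=(M4−M3)/(6·3)=-35/432, b=Δ3−h3·(2M3+M4)/6=-19/24
t_q=7/2 → seg 2, τ=3/2; S=1+37/48·τ+-5/4·τ²+95/432·τ³=11/128

  seg 0: a=-5 b=211/48 c=0 d=-19/48
  seg 1: a=-1 b=77/24 c=-19/16 d=-1/48
  seg 2: a=1 b=37/48 c=-5/4 d=95/432
  seg 3: a=-2 b=-19/24 c=35/48 d=-35/432
S(7/2) = 11/128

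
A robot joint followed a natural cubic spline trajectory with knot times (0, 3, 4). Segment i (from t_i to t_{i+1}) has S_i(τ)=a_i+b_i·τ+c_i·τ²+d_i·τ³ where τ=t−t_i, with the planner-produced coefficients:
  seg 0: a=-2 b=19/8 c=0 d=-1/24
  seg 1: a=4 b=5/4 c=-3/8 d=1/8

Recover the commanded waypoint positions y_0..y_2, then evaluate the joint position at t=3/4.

y_0 = S_0(0) = a_0 = -2
y_1 = S_1(0) = a_1 = 4
y_2 = S_1(1) = 5
t_q=3/4 is in segment 0 (τ=3/4); S_0(τ)=-121/512

y_0=-2 y_1=4 y_2=5
S(3/4) = -121/512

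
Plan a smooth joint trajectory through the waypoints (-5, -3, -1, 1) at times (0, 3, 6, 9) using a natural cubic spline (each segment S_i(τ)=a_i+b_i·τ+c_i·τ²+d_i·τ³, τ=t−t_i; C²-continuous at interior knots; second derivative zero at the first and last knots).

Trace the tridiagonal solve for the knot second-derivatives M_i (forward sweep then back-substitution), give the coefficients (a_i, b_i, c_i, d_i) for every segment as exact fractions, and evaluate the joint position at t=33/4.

  seg 0: a=-5 b=2/3 c=0 d=0
  seg 1: a=-3 b=2/3 c=0 d=0
  seg 2: a=-1 b=2/3 c=0 d=0
S(33/4) = 1/2

Δ: Δ0=2/3, Δ1=2/3, Δ2=2/3
row 1: diag=12, rhs=0; c'=1/4, d'=0
row 2: denom=12−3·1/4=45/4; d'=(0−3·0)/(45/4)=0
back: M2=0
back: M1=0−1/4·0=0
M: M0=0, M1=0, M2=0, M3=0
seg 0: a=-5, c=M0/2=0, d=(M1−M0)/(6·3)=0, b=Δ0−h0·(2M0+M1)/6=2/3
seg 1: a=-3, c=M1/2=0, d=(M2−M1)/(6·3)=0, b=Δ1−h1·(2M1+M2)/6=2/3
seg 2: a=-1, c=M2/2=0, d=(M3−M2)/(6·3)=0, b=Δ2−h2·(2M2+M3)/6=2/3
t_q=33/4 → seg 2, τ=9/4; S=-1+2/3·τ+0·τ²+0·τ³=1/2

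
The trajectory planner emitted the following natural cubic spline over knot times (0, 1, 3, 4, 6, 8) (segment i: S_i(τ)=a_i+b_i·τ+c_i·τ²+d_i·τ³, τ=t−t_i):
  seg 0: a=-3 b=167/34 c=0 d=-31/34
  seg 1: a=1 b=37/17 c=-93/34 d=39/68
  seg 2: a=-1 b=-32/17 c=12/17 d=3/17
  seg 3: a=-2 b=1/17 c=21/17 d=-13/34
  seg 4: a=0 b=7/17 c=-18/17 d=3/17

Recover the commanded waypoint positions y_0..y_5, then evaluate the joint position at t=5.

y_0 = S_0(0) = a_0 = -3
y_1 = S_1(0) = a_1 = 1
y_2 = S_2(0) = a_2 = -1
y_3 = S_3(0) = a_3 = -2
y_4 = S_4(0) = a_4 = 0
y_5 = S_4(2) = -2
t_q=5 is in segment 3 (τ=1); S_3(τ)=-37/34

y_0=-3 y_1=1 y_2=-1 y_3=-2 y_4=0 y_5=-2
S(5) = -37/34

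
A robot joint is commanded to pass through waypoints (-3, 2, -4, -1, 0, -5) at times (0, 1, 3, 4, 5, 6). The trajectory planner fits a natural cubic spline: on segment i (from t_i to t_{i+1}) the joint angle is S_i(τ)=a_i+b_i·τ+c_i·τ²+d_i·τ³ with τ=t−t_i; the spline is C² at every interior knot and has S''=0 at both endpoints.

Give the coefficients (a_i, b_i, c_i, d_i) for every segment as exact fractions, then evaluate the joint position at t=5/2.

  seg 0: a=-3 b=394/57 c=0 d=-109/57
  seg 1: a=2 b=67/57 c=-109/19 d=104/57
  seg 2: a=-4 b=7/57 c=99/19 d=-7/3
  seg 3: a=-1 b=202/57 c=-34/19 d=-43/57
  seg 4: a=0 b=-131/57 c=-77/19 d=77/57
S(5/2) = -227/76

Δ: Δ0=5, Δ1=-3, Δ2=3, Δ3=1, Δ4=-5
row 1: diag=6, rhs=-48; c'=1/3, d'=-8
row 2: denom=6−2·1/3=16/3; d'=(36−2·-8)/(16/3)=39/4
row 3: denom=4−1·3/16=61/16; d'=(-12−1·39/4)/(61/16)=-348/61
row 4: denom=4−1·16/61=228/61; d'=(-36−1·-348/61)/(228/61)=-154/19
back: M4=-154/19
back: M3=-348/61−16/61·-154/19=-68/19
back: M2=39/4−3/16·-68/19=198/19
back: M1=-8−1/3·198/19=-218/19
M: M0=0, M1=-218/19, M2=198/19, M3=-68/19, M4=-154/19, M5=0
seg 0: a=-3, c=M0/2=0, d=(M1−M0)/(6·1)=-109/57, b=Δ0−h0·(2M0+M1)/6=394/57
seg 1: a=2, c=M1/2=-109/19, d=(M2−M1)/(6·2)=104/57, b=Δ1−h1·(2M1+M2)/6=67/57
seg 2: a=-4, c=M2/2=99/19, d=(M3−M2)/(6·1)=-7/3, b=Δ2−h2·(2M2+M3)/6=7/57
seg 3: a=-1, c=M3/2=-34/19, d=(M4−M3)/(6·1)=-43/57, b=Δ3−h3·(2M3+M4)/6=202/57
seg 4: a=0, c=M4/2=-77/19, d=(M5−M4)/(6·1)=77/57, b=Δ4−h4·(2M4+M5)/6=-131/57
t_q=5/2 → seg 1, τ=3/2; S=2+67/57·τ+-109/19·τ²+104/57·τ³=-227/76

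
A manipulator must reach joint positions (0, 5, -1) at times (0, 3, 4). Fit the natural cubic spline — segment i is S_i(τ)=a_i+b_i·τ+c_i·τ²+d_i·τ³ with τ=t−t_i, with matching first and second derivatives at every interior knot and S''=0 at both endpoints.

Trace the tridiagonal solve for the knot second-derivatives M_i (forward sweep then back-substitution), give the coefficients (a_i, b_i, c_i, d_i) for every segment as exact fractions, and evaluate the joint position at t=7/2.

  seg 0: a=0 b=109/24 c=0 d=-23/72
  seg 1: a=5 b=-49/12 c=-23/8 d=23/24
S(7/2) = 151/64

Δ: Δ0=5/3, Δ1=-6
row 1: diag=8, rhs=-46; c'=1/8, d'=-23/4
back: M1=-23/4
M: M0=0, M1=-23/4, M2=0
seg 0: a=0, c=M0/2=0, d=(M1−M0)/(6·3)=-23/72, b=Δ0−h0·(2M0+M1)/6=109/24
seg 1: a=5, c=M1/2=-23/8, d=(M2−M1)/(6·1)=23/24, b=Δ1−h1·(2M1+M2)/6=-49/12
t_q=7/2 → seg 1, τ=1/2; S=5+-49/12·τ+-23/8·τ²+23/24·τ³=151/64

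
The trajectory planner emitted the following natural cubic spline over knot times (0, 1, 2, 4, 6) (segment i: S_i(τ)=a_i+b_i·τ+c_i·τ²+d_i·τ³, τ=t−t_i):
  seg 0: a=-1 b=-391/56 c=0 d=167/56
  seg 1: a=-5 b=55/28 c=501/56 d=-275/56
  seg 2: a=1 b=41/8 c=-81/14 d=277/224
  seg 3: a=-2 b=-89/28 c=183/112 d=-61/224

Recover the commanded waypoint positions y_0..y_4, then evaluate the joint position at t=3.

y_0=-1 y_1=-5 y_2=1 y_3=-2 y_4=-4
S(3) = 353/224

y_0 = S_0(0) = a_0 = -1
y_1 = S_1(0) = a_1 = -5
y_2 = S_2(0) = a_2 = 1
y_3 = S_3(0) = a_3 = -2
y_4 = S_3(2) = -4
t_q=3 is in segment 2 (τ=1); S_2(τ)=353/224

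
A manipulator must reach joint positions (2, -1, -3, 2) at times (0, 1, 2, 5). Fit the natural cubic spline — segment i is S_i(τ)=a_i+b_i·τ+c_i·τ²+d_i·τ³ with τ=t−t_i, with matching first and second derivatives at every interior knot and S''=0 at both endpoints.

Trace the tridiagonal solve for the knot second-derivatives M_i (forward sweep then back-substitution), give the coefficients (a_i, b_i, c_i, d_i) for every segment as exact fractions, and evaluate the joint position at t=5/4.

  seg 0: a=2 b=-292/93 c=0 d=13/93
  seg 1: a=-1 b=-253/93 c=13/31 d=28/93
  seg 2: a=-3 b=-91/93 c=41/31 d=-41/279
S(5/4) = -409/248

Δ: Δ0=-3, Δ1=-2, Δ2=5/3
row 1: diag=4, rhs=6; c'=1/4, d'=3/2
row 2: denom=8−1·1/4=31/4; d'=(22−1·3/2)/(31/4)=82/31
back: M2=82/31
back: M1=3/2−1/4·82/31=26/31
M: M0=0, M1=26/31, M2=82/31, M3=0
seg 0: a=2, c=M0/2=0, d=(M1−M0)/(6·1)=13/93, b=Δ0−h0·(2M0+M1)/6=-292/93
seg 1: a=-1, c=M1/2=13/31, d=(M2−M1)/(6·1)=28/93, b=Δ1−h1·(2M1+M2)/6=-253/93
seg 2: a=-3, c=M2/2=41/31, d=(M3−M2)/(6·3)=-41/279, b=Δ2−h2·(2M2+M3)/6=-91/93
t_q=5/4 → seg 1, τ=1/4; S=-1+-253/93·τ+13/31·τ²+28/93·τ³=-409/248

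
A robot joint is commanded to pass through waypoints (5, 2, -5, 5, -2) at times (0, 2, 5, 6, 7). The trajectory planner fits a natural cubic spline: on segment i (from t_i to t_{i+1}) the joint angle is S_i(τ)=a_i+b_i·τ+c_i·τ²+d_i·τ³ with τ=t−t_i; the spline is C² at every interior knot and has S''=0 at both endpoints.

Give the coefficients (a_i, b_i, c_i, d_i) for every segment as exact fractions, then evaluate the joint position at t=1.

Δ: Δ0=-3/2, Δ1=-7/3, Δ2=10, Δ3=-7
row 1: diag=10, rhs=-5; c'=3/10, d'=-1/2
row 2: denom=8−3·3/10=71/10; d'=(74−3·-1/2)/(71/10)=755/71
row 3: denom=4−1·10/71=274/71; d'=(-102−1·755/71)/(274/71)=-7997/274
back: M3=-7997/274
back: M2=755/71−10/71·-7997/274=2020/137
back: M1=-1/2−3/10·2020/137=-1349/274
M: M0=0, M1=-1349/274, M2=2020/137, M3=-7997/274, M4=0
seg 0: a=5, c=M0/2=0, d=(M1−M0)/(6·2)=-1349/3288, b=Δ0−h0·(2M0+M1)/6=58/411
seg 1: a=2, c=M1/2=-1349/548, d=(M2−M1)/(6·3)=5389/4932, b=Δ1−h1·(2M1+M2)/6=-3931/822
seg 2: a=-5, c=M2/2=1010/137, d=(M3−M2)/(6·1)=-12037/1644, b=Δ2−h2·(2M2+M3)/6=16357/1644
seg 3: a=5, c=M3/2=-7997/548, d=(M4−M3)/(6·1)=7997/1644, b=Δ3−h3·(2M3+M4)/6=2243/822
t_q=1 → seg 0, τ=1; S=5+58/411·τ+0·τ²+-1349/3288·τ³=5185/1096

  seg 0: a=5 b=58/411 c=0 d=-1349/3288
  seg 1: a=2 b=-3931/822 c=-1349/548 d=5389/4932
  seg 2: a=-5 b=16357/1644 c=1010/137 d=-12037/1644
  seg 3: a=5 b=2243/822 c=-7997/548 d=7997/1644
S(1) = 5185/1096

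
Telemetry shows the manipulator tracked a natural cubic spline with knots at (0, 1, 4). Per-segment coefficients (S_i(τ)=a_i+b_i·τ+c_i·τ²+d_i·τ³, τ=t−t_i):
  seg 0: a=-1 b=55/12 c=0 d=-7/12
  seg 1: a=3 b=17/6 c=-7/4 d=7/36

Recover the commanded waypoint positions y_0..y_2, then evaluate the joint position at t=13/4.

y_0 = S_0(0) = a_0 = -1
y_1 = S_1(0) = a_1 = 3
y_2 = S_1(3) = 1
t_q=13/4 is in segment 1 (τ=9/4); S_1(τ)=699/256

y_0=-1 y_1=3 y_2=1
S(13/4) = 699/256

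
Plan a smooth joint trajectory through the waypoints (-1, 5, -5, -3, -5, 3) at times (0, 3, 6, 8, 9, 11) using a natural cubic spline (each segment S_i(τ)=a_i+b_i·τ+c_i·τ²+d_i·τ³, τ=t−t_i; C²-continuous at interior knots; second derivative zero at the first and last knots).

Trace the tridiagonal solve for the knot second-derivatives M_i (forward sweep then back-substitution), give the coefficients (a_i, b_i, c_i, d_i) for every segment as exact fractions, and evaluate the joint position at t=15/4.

  seg 0: a=-1 b=14207/3597 c=0 d=-7013/32373
  seg 1: a=5 b=-6832/3597 c=-7013/3597 d=15881/32373
  seg 2: a=-5 b=-1267/3597 c=2956/1199 d=-3218/3597
  seg 3: a=-3 b=-401/327 c=-3480/1199 d=7657/3597
  seg 4: a=-5 b=-2320/3597 c=4177/1199 d=-4177/7194
S(15/4) = 206093/76736

Δ: Δ0=2, Δ1=-10/3, Δ2=1, Δ3=-2, Δ4=4
row 1: diag=12, rhs=-32; c'=1/4, d'=-8/3
row 2: denom=10−3·1/4=37/4; d'=(26−3·-8/3)/(37/4)=136/37
row 3: denom=6−2·8/37=206/37; d'=(-18−2·136/37)/(206/37)=-469/103
row 4: denom=6−1·37/206=1199/206; d'=(36−1·-469/103)/(1199/206)=8354/1199
back: M4=8354/1199
back: M3=-469/103−37/206·8354/1199=-6960/1199
back: M2=136/37−8/37·-6960/1199=5912/1199
back: M1=-8/3−1/4·5912/1199=-14026/3597
M: M0=0, M1=-14026/3597, M2=5912/1199, M3=-6960/1199, M4=8354/1199, M5=0
seg 0: a=-1, c=M0/2=0, d=(M1−M0)/(6·3)=-7013/32373, b=Δ0−h0·(2M0+M1)/6=14207/3597
seg 1: a=5, c=M1/2=-7013/3597, d=(M2−M1)/(6·3)=15881/32373, b=Δ1−h1·(2M1+M2)/6=-6832/3597
seg 2: a=-5, c=M2/2=2956/1199, d=(M3−M2)/(6·2)=-3218/3597, b=Δ2−h2·(2M2+M3)/6=-1267/3597
seg 3: a=-3, c=M3/2=-3480/1199, d=(M4−M3)/(6·1)=7657/3597, b=Δ3−h3·(2M3+M4)/6=-401/327
seg 4: a=-5, c=M4/2=4177/1199, d=(M5−M4)/(6·2)=-4177/7194, b=Δ4−h4·(2M4+M5)/6=-2320/3597
t_q=15/4 → seg 1, τ=3/4; S=5+-6832/3597·τ+-7013/3597·τ²+15881/32373·τ³=206093/76736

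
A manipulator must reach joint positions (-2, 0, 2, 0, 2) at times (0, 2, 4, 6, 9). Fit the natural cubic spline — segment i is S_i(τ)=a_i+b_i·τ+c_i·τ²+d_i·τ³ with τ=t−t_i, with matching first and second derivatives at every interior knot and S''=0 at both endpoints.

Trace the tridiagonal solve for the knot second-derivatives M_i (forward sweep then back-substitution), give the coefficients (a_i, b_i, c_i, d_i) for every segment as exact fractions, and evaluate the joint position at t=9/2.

  seg 0: a=-2 b=178/213 c=0 d=35/852
  seg 1: a=0 b=283/213 c=35/142 d=-175/852
  seg 2: a=2 b=-32/213 c=-70/71 d=239/852
  seg 3: a=0 b=-155/213 c=99/142 d=-11/142
S(9/2) = 3893/2272

Δ: Δ0=1, Δ1=1, Δ2=-1, Δ3=2/3
row 1: diag=8, rhs=0; c'=1/4, d'=0
row 2: denom=8−2·1/4=15/2; d'=(-12−2·0)/(15/2)=-8/5
row 3: denom=10−2·4/15=142/15; d'=(10−2·-8/5)/(142/15)=99/71
back: M3=99/71
back: M2=-8/5−4/15·99/71=-140/71
back: M1=0−1/4·-140/71=35/71
M: M0=0, M1=35/71, M2=-140/71, M3=99/71, M4=0
seg 0: a=-2, c=M0/2=0, d=(M1−M0)/(6·2)=35/852, b=Δ0−h0·(2M0+M1)/6=178/213
seg 1: a=0, c=M1/2=35/142, d=(M2−M1)/(6·2)=-175/852, b=Δ1−h1·(2M1+M2)/6=283/213
seg 2: a=2, c=M2/2=-70/71, d=(M3−M2)/(6·2)=239/852, b=Δ2−h2·(2M2+M3)/6=-32/213
seg 3: a=0, c=M3/2=99/142, d=(M4−M3)/(6·3)=-11/142, b=Δ3−h3·(2M3+M4)/6=-155/213
t_q=9/2 → seg 2, τ=1/2; S=2+-32/213·τ+-70/71·τ²+239/852·τ³=3893/2272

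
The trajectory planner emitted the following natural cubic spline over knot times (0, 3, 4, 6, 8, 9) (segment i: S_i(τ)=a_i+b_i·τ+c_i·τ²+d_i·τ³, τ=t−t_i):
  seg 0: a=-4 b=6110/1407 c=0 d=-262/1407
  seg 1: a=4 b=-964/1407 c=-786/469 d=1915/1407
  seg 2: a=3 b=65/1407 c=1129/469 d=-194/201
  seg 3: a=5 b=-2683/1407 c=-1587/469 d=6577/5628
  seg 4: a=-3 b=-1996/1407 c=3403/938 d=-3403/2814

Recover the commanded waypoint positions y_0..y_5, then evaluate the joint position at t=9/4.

y_0 = S_0(0) = a_0 = -4
y_1 = S_1(0) = a_1 = 4
y_2 = S_2(0) = a_2 = 3
y_3 = S_3(0) = a_3 = 5
y_4 = S_4(0) = a_4 = -3
y_5 = S_4(1) = -2
t_q=9/4 is in segment 0 (τ=9/4); S_0(τ)=7825/2144

y_0=-4 y_1=4 y_2=3 y_3=5 y_4=-3 y_5=-2
S(9/4) = 7825/2144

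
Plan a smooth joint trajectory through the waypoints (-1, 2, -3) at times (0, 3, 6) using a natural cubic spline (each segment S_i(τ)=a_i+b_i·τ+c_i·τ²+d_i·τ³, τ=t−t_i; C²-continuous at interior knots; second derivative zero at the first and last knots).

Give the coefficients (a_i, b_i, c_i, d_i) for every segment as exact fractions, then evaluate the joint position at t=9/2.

  seg 0: a=-1 b=5/3 c=0 d=-2/27
  seg 1: a=2 b=-1/3 c=-2/3 d=2/27
S(9/2) = 1/4

Δ: Δ0=1, Δ1=-5/3
row 1: diag=12, rhs=-16; c'=1/4, d'=-4/3
back: M1=-4/3
M: M0=0, M1=-4/3, M2=0
seg 0: a=-1, c=M0/2=0, d=(M1−M0)/(6·3)=-2/27, b=Δ0−h0·(2M0+M1)/6=5/3
seg 1: a=2, c=M1/2=-2/3, d=(M2−M1)/(6·3)=2/27, b=Δ1−h1·(2M1+M2)/6=-1/3
t_q=9/2 → seg 1, τ=3/2; S=2+-1/3·τ+-2/3·τ²+2/27·τ³=1/4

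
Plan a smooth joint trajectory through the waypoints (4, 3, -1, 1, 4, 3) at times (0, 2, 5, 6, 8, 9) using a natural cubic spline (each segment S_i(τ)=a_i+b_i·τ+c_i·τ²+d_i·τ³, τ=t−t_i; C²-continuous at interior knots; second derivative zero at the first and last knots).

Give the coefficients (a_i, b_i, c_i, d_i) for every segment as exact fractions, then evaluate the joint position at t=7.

Δ: Δ0=-1/2, Δ1=-4/3, Δ2=2, Δ3=3/2, Δ4=-1
row 1: diag=10, rhs=-5; c'=3/10, d'=-1/2
row 2: denom=8−3·3/10=71/10; d'=(20−3·-1/2)/(71/10)=215/71
row 3: denom=6−1·10/71=416/71; d'=(-3−1·215/71)/(416/71)=-107/104
row 4: denom=6−2·71/208=553/104; d'=(-15−2·-107/104)/(553/104)=-1346/553
back: M4=-1346/553
back: M3=-107/104−71/208·-1346/553=-219/1106
back: M2=215/71−10/71·-219/1106=1690/553
back: M1=-1/2−3/10·1690/553=-1567/1106
M: M0=0, M1=-1567/1106, M2=1690/553, M3=-219/1106, M4=-1346/553, M5=0
seg 0: a=4, c=M0/2=0, d=(M1−M0)/(6·2)=-1567/13272, b=Δ0−h0·(2M0+M1)/6=-46/1659
seg 1: a=3, c=M1/2=-1567/2212, d=(M2−M1)/(6·3)=1649/6636, b=Δ1−h1·(2M1+M2)/6=-4793/3318
seg 2: a=-1, c=M2/2=845/553, d=(M3−M2)/(6·1)=-3599/6636, b=Δ2−h2·(2M2+M3)/6=6731/6636
seg 3: a=1, c=M3/2=-219/2212, d=(M4−M3)/(6·2)=-2473/13272, b=Δ3−h3·(2M3+M4)/6=8107/3318
seg 4: a=4, c=M4/2=-673/553, d=(M5−M4)/(6·1)=673/1659, b=Δ4−h4·(2M4+M5)/6=-313/1659
t_q=7 → seg 3, τ=1; S=1+8107/3318·τ+-219/2212·τ²+-2473/13272·τ³=13971/4424

  seg 0: a=4 b=-46/1659 c=0 d=-1567/13272
  seg 1: a=3 b=-4793/3318 c=-1567/2212 d=1649/6636
  seg 2: a=-1 b=6731/6636 c=845/553 d=-3599/6636
  seg 3: a=1 b=8107/3318 c=-219/2212 d=-2473/13272
  seg 4: a=4 b=-313/1659 c=-673/553 d=673/1659
S(7) = 13971/4424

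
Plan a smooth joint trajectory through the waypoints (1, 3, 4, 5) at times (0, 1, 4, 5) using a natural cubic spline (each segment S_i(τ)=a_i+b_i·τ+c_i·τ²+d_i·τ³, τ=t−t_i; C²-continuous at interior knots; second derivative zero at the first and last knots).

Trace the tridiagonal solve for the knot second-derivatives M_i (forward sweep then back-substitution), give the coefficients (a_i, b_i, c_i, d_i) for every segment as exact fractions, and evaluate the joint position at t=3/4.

  seg 0: a=1 b=376/165 c=0 d=-46/165
  seg 1: a=3 b=238/165 c=-46/55 d=7/45
  seg 2: a=4 b=103/165 c=31/55 d=-31/165
S(3/4) = 4561/1760

Δ: Δ0=2, Δ1=1/3, Δ2=1
row 1: diag=8, rhs=-10; c'=3/8, d'=-5/4
row 2: denom=8−3·3/8=55/8; d'=(4−3·-5/4)/(55/8)=62/55
back: M2=62/55
back: M1=-5/4−3/8·62/55=-92/55
M: M0=0, M1=-92/55, M2=62/55, M3=0
seg 0: a=1, c=M0/2=0, d=(M1−M0)/(6·1)=-46/165, b=Δ0−h0·(2M0+M1)/6=376/165
seg 1: a=3, c=M1/2=-46/55, d=(M2−M1)/(6·3)=7/45, b=Δ1−h1·(2M1+M2)/6=238/165
seg 2: a=4, c=M2/2=31/55, d=(M3−M2)/(6·1)=-31/165, b=Δ2−h2·(2M2+M3)/6=103/165
t_q=3/4 → seg 0, τ=3/4; S=1+376/165·τ+0·τ²+-46/165·τ³=4561/1760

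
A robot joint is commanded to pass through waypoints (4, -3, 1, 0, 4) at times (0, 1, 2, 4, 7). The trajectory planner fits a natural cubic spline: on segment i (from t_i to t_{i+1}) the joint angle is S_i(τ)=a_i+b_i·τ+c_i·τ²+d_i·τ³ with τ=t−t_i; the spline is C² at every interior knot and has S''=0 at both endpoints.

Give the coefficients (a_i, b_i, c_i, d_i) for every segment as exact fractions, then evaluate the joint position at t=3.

  seg 0: a=4 b=-3244/321 c=0 d=997/321
  seg 1: a=-3 b=-253/321 c=997/107 d=-1454/321
  seg 2: a=1 b=1367/321 c=-457/107 d=2429/2568
  seg 3: a=0 b=-947/642 c=601/428 d=-601/3852
S(3) = 1655/856

Δ: Δ0=-7, Δ1=4, Δ2=-1/2, Δ3=4/3
row 1: diag=4, rhs=66; c'=1/4, d'=33/2
row 2: denom=6−1·1/4=23/4; d'=(-27−1·33/2)/(23/4)=-174/23
row 3: denom=10−2·8/23=214/23; d'=(11−2·-174/23)/(214/23)=601/214
back: M3=601/214
back: M2=-174/23−8/23·601/214=-914/107
back: M1=33/2−1/4·-914/107=1994/107
M: M0=0, M1=1994/107, M2=-914/107, M3=601/214, M4=0
seg 0: a=4, c=M0/2=0, d=(M1−M0)/(6·1)=997/321, b=Δ0−h0·(2M0+M1)/6=-3244/321
seg 1: a=-3, c=M1/2=997/107, d=(M2−M1)/(6·1)=-1454/321, b=Δ1−h1·(2M1+M2)/6=-253/321
seg 2: a=1, c=M2/2=-457/107, d=(M3−M2)/(6·2)=2429/2568, b=Δ2−h2·(2M2+M3)/6=1367/321
seg 3: a=0, c=M3/2=601/428, d=(M4−M3)/(6·3)=-601/3852, b=Δ3−h3·(2M3+M4)/6=-947/642
t_q=3 → seg 2, τ=1; S=1+1367/321·τ+-457/107·τ²+2429/2568·τ³=1655/856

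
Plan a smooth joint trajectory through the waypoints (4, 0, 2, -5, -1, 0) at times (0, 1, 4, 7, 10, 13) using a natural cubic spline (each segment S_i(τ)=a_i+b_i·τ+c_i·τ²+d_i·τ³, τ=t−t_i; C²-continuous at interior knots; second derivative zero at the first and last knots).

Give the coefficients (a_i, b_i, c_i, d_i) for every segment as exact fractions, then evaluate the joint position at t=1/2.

  seg 0: a=4 b=-1934/403 c=0 d=322/403
  seg 1: a=0 b=-968/403 c=966/403 d=-4984/10881
  seg 2: a=2 b=-12/31 c=-2086/1209 d=3905/10881
  seg 3: a=-5 b=-423/403 c=1819/1209 d=-2576/10881
  seg 4: a=-1 b=639/403 c=-757/1209 d=757/10881
S(1/2) = 2741/1612

Δ: Δ0=-4, Δ1=2/3, Δ2=-7/3, Δ3=4/3, Δ4=1/3
row 1: diag=8, rhs=28; c'=3/8, d'=7/2
row 2: denom=12−3·3/8=87/8; d'=(-18−3·7/2)/(87/8)=-76/29
row 3: denom=12−3·8/29=324/29; d'=(22−3·-76/29)/(324/29)=433/162
row 4: denom=12−3·29/108=403/36; d'=(-6−3·433/162)/(403/36)=-1514/1209
back: M4=-1514/1209
back: M3=433/162−29/108·-1514/1209=3638/1209
back: M2=-76/29−8/29·3638/1209=-4172/1209
back: M1=7/2−3/8·-4172/1209=1932/403
M: M0=0, M1=1932/403, M2=-4172/1209, M3=3638/1209, M4=-1514/1209, M5=0
seg 0: a=4, c=M0/2=0, d=(M1−M0)/(6·1)=322/403, b=Δ0−h0·(2M0+M1)/6=-1934/403
seg 1: a=0, c=M1/2=966/403, d=(M2−M1)/(6·3)=-4984/10881, b=Δ1−h1·(2M1+M2)/6=-968/403
seg 2: a=2, c=M2/2=-2086/1209, d=(M3−M2)/(6·3)=3905/10881, b=Δ2−h2·(2M2+M3)/6=-12/31
seg 3: a=-5, c=M3/2=1819/1209, d=(M4−M3)/(6·3)=-2576/10881, b=Δ3−h3·(2M3+M4)/6=-423/403
seg 4: a=-1, c=M4/2=-757/1209, d=(M5−M4)/(6·3)=757/10881, b=Δ4−h4·(2M4+M5)/6=639/403
t_q=1/2 → seg 0, τ=1/2; S=4+-1934/403·τ+0·τ²+322/403·τ³=2741/1612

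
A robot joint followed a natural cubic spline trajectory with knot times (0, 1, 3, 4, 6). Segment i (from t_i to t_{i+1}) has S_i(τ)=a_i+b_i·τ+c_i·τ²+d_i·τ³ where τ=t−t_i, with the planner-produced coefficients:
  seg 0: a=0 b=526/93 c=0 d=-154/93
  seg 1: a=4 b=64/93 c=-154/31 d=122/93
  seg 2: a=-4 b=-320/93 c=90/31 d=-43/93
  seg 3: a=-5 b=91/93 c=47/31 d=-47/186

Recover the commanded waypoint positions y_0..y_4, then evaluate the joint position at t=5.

y_0=0 y_1=4 y_2=-4 y_3=-5 y_4=1
S(5) = -171/62

y_0 = S_0(0) = a_0 = 0
y_1 = S_1(0) = a_1 = 4
y_2 = S_2(0) = a_2 = -4
y_3 = S_3(0) = a_3 = -5
y_4 = S_3(2) = 1
t_q=5 is in segment 3 (τ=1); S_3(τ)=-171/62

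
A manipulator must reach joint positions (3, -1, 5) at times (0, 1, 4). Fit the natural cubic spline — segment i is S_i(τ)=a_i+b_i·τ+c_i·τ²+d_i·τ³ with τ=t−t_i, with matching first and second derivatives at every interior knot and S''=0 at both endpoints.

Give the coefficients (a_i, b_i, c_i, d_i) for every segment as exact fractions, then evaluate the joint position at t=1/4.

Δ: Δ0=-4, Δ1=2
row 1: diag=8, rhs=36; c'=3/8, d'=9/2
back: M1=9/2
M: M0=0, M1=9/2, M2=0
seg 0: a=3, c=M0/2=0, d=(M1−M0)/(6·1)=3/4, b=Δ0−h0·(2M0+M1)/6=-19/4
seg 1: a=-1, c=M1/2=9/4, d=(M2−M1)/(6·3)=-1/4, b=Δ1−h1·(2M1+M2)/6=-5/2
t_q=1/4 → seg 0, τ=1/4; S=3+-19/4·τ+0·τ²+3/4·τ³=467/256

  seg 0: a=3 b=-19/4 c=0 d=3/4
  seg 1: a=-1 b=-5/2 c=9/4 d=-1/4
S(1/4) = 467/256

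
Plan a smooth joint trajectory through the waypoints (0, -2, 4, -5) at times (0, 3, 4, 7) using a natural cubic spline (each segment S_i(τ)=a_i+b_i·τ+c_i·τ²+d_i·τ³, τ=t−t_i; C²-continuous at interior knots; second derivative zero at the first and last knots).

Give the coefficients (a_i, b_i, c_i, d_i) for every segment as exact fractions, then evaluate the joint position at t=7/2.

Δ: Δ0=-2/3, Δ1=6, Δ2=-3
row 1: diag=8, rhs=40; c'=1/8, d'=5
row 2: denom=8−1·1/8=63/8; d'=(-54−1·5)/(63/8)=-472/63
back: M2=-472/63
back: M1=5−1/8·-472/63=374/63
M: M0=0, M1=374/63, M2=-472/63, M3=0
seg 0: a=0, c=M0/2=0, d=(M1−M0)/(6·3)=187/567, b=Δ0−h0·(2M0+M1)/6=-229/63
seg 1: a=-2, c=M1/2=187/63, d=(M2−M1)/(6·1)=-47/21, b=Δ1−h1·(2M1+M2)/6=332/63
seg 2: a=4, c=M2/2=-236/63, d=(M3−M2)/(6·3)=236/567, b=Δ2−h2·(2M2+M3)/6=283/63
t_q=7/2 → seg 1, τ=1/2; S=-2+332/63·τ+187/63·τ²+-47/21·τ³=79/72

  seg 0: a=0 b=-229/63 c=0 d=187/567
  seg 1: a=-2 b=332/63 c=187/63 d=-47/21
  seg 2: a=4 b=283/63 c=-236/63 d=236/567
S(7/2) = 79/72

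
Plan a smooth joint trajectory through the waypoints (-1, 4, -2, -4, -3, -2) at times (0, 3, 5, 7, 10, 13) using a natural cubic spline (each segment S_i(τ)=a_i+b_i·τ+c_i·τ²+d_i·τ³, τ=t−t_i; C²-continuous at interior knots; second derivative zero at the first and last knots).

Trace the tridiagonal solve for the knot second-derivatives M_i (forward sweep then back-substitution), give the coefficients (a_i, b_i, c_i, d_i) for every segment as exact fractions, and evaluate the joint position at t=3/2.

Δ: Δ0=5/3, Δ1=-3, Δ2=-1, Δ3=1/3, Δ4=1/3
row 1: diag=10, rhs=-28; c'=1/5, d'=-14/5
row 2: denom=8−2·1/5=38/5; d'=(12−2·-14/5)/(38/5)=44/19
row 3: denom=10−2·5/19=180/19; d'=(8−2·44/19)/(180/19)=16/45
row 4: denom=12−3·19/60=221/20; d'=(0−3·16/45)/(221/20)=-64/663
back: M4=-64/663
back: M3=16/45−19/60·-64/663=256/663
back: M2=44/19−5/19·256/663=1468/663
back: M1=-14/5−1/5·1468/663=-2150/663
M: M0=0, M1=-2150/663, M2=1468/663, M3=256/663, M4=-64/663, M5=0
seg 0: a=-1, c=M0/2=0, d=(M1−M0)/(6·3)=-1075/5967, b=Δ0−h0·(2M0+M1)/6=2180/663
seg 1: a=4, c=M1/2=-1075/663, d=(M2−M1)/(6·2)=201/442, b=Δ1−h1·(2M1+M2)/6=-1045/663
seg 2: a=-2, c=M2/2=734/663, d=(M3−M2)/(6·2)=-101/663, b=Δ2−h2·(2M2+M3)/6=-1727/663
seg 3: a=-4, c=M3/2=128/663, d=(M4−M3)/(6·3)=-160/5967, b=Δ3−h3·(2M3+M4)/6=-1/221
seg 4: a=-3, c=M4/2=-32/663, d=(M5−M4)/(6·3)=32/5967, b=Δ4−h4·(2M4+M5)/6=95/221
t_q=3/2 → seg 0, τ=3/2; S=-1+2180/663·τ+0·τ²+-1075/5967·τ³=5877/1768

  seg 0: a=-1 b=2180/663 c=0 d=-1075/5967
  seg 1: a=4 b=-1045/663 c=-1075/663 d=201/442
  seg 2: a=-2 b=-1727/663 c=734/663 d=-101/663
  seg 3: a=-4 b=-1/221 c=128/663 d=-160/5967
  seg 4: a=-3 b=95/221 c=-32/663 d=32/5967
S(3/2) = 5877/1768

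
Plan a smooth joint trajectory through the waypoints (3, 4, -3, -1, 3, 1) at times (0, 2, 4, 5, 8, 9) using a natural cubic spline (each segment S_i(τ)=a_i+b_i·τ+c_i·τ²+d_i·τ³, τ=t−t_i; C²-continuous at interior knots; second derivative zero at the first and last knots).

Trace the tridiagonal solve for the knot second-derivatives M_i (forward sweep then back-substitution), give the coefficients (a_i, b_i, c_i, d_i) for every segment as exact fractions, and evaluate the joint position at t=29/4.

Δ: Δ0=1/2, Δ1=-7/2, Δ2=2, Δ3=4/3, Δ4=-2
row 1: diag=8, rhs=-24; c'=1/4, d'=-3
row 2: denom=6−2·1/4=11/2; d'=(33−2·-3)/(11/2)=78/11
row 3: denom=8−1·2/11=86/11; d'=(-4−1·78/11)/(86/11)=-61/43
row 4: denom=8−3·33/86=589/86; d'=(-20−3·-61/43)/(589/86)=-1354/589
back: M4=-1354/589
back: M3=-61/43−33/86·-1354/589=-316/589
back: M2=78/11−2/11·-316/589=4234/589
back: M1=-3−1/4·4234/589=-5651/1178
M: M0=0, M1=-5651/1178, M2=4234/589, M3=-316/589, M4=-1354/589, M5=0
seg 0: a=3, c=M0/2=0, d=(M1−M0)/(6·2)=-5651/14136, b=Δ0−h0·(2M0+M1)/6=3709/1767
seg 1: a=4, c=M1/2=-5651/2356, d=(M2−M1)/(6·2)=14119/14136, b=Δ1−h1·(2M1+M2)/6=-9535/3534
seg 2: a=-3, c=M2/2=2117/589, d=(M3−M2)/(6·1)=-2275/1767, b=Δ2−h2·(2M2+M3)/6=-542/1767
seg 3: a=-1, c=M3/2=-158/589, d=(M4−M3)/(6·3)=-173/1767, b=Δ3−h3·(2M3+M4)/6=5335/1767
seg 4: a=3, c=M4/2=-677/589, d=(M5−M4)/(6·1)=677/1767, b=Δ4−h4·(2M4+M5)/6=-2180/1767
t_q=29/4 → seg 3, τ=9/4; S=-1+5335/1767·τ+-158/589·τ²+-173/1767·τ³=6587/1984

  seg 0: a=3 b=3709/1767 c=0 d=-5651/14136
  seg 1: a=4 b=-9535/3534 c=-5651/2356 d=14119/14136
  seg 2: a=-3 b=-542/1767 c=2117/589 d=-2275/1767
  seg 3: a=-1 b=5335/1767 c=-158/589 d=-173/1767
  seg 4: a=3 b=-2180/1767 c=-677/589 d=677/1767
S(29/4) = 6587/1984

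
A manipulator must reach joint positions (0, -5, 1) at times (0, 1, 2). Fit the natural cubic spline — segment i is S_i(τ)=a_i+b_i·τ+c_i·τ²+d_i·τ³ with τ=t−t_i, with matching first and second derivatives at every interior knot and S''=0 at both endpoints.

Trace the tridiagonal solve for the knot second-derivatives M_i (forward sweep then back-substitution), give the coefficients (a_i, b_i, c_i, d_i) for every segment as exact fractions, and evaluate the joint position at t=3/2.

  seg 0: a=0 b=-31/4 c=0 d=11/4
  seg 1: a=-5 b=1/2 c=33/4 d=-11/4
S(3/2) = -97/32

Δ: Δ0=-5, Δ1=6
row 1: diag=4, rhs=66; c'=1/4, d'=33/2
back: M1=33/2
M: M0=0, M1=33/2, M2=0
seg 0: a=0, c=M0/2=0, d=(M1−M0)/(6·1)=11/4, b=Δ0−h0·(2M0+M1)/6=-31/4
seg 1: a=-5, c=M1/2=33/4, d=(M2−M1)/(6·1)=-11/4, b=Δ1−h1·(2M1+M2)/6=1/2
t_q=3/2 → seg 1, τ=1/2; S=-5+1/2·τ+33/4·τ²+-11/4·τ³=-97/32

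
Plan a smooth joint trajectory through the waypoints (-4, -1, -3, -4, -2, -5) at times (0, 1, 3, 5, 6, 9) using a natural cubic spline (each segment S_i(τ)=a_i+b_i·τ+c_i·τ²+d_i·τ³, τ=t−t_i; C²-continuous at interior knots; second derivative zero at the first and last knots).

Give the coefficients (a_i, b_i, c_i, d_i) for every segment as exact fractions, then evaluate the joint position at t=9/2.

  seg 0: a=-4 b=6959/1876 c=0 d=-1331/1876
  seg 1: a=-1 b=1483/938 c=-3993/1876 d=393/938
  seg 2: a=-3 b=-1787/938 c=723/1876 d=85/536
  seg 3: a=-4 b=722/469 c=627/469 d=-411/469
  seg 4: a=-2 b=743/469 c=-606/469 d=202/1407
S(9/2) = -133731/30016

Δ: Δ0=3, Δ1=-1, Δ2=-1/2, Δ3=2, Δ4=-1
row 1: diag=6, rhs=-24; c'=1/3, d'=-4
row 2: denom=8−2·1/3=22/3; d'=(3−2·-4)/(22/3)=3/2
row 3: denom=6−2·3/11=60/11; d'=(15−2·3/2)/(60/11)=11/5
row 4: denom=8−1·11/60=469/60; d'=(-18−1·11/5)/(469/60)=-1212/469
back: M4=-1212/469
back: M3=11/5−11/60·-1212/469=1254/469
back: M2=3/2−3/11·1254/469=723/938
back: M1=-4−1/3·723/938=-3993/938
M: M0=0, M1=-3993/938, M2=723/938, M3=1254/469, M4=-1212/469, M5=0
seg 0: a=-4, c=M0/2=0, d=(M1−M0)/(6·1)=-1331/1876, b=Δ0−h0·(2M0+M1)/6=6959/1876
seg 1: a=-1, c=M1/2=-3993/1876, d=(M2−M1)/(6·2)=393/938, b=Δ1−h1·(2M1+M2)/6=1483/938
seg 2: a=-3, c=M2/2=723/1876, d=(M3−M2)/(6·2)=85/536, b=Δ2−h2·(2M2+M3)/6=-1787/938
seg 3: a=-4, c=M3/2=627/469, d=(M4−M3)/(6·1)=-411/469, b=Δ3−h3·(2M3+M4)/6=722/469
seg 4: a=-2, c=M4/2=-606/469, d=(M5−M4)/(6·3)=202/1407, b=Δ4−h4·(2M4+M5)/6=743/469
t_q=9/2 → seg 2, τ=3/2; S=-3+-1787/938·τ+723/1876·τ²+85/536·τ³=-133731/30016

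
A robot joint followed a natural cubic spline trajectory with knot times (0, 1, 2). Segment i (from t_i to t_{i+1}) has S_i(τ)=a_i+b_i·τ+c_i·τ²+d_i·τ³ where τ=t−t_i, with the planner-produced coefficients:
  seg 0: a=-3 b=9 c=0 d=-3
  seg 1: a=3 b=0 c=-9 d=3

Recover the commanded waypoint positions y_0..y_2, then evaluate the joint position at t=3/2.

y_0=-3 y_1=3 y_2=-3
S(3/2) = 9/8

y_0 = S_0(0) = a_0 = -3
y_1 = S_1(0) = a_1 = 3
y_2 = S_1(1) = -3
t_q=3/2 is in segment 1 (τ=1/2); S_1(τ)=9/8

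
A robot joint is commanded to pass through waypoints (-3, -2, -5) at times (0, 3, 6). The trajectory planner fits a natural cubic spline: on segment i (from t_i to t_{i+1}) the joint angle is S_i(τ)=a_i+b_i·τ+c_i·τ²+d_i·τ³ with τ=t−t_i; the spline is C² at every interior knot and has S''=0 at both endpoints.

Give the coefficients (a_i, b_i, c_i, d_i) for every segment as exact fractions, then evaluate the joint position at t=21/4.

Δ: Δ0=1/3, Δ1=-1
row 1: diag=12, rhs=-8; c'=1/4, d'=-2/3
back: M1=-2/3
M: M0=0, M1=-2/3, M2=0
seg 0: a=-3, c=M0/2=0, d=(M1−M0)/(6·3)=-1/27, b=Δ0−h0·(2M0+M1)/6=2/3
seg 1: a=-2, c=M1/2=-1/3, d=(M2−M1)/(6·3)=1/27, b=Δ1−h1·(2M1+M2)/6=-1/3
t_q=21/4 → seg 1, τ=9/4; S=-2+-1/3·τ+-1/3·τ²+1/27·τ³=-257/64

  seg 0: a=-3 b=2/3 c=0 d=-1/27
  seg 1: a=-2 b=-1/3 c=-1/3 d=1/27
S(21/4) = -257/64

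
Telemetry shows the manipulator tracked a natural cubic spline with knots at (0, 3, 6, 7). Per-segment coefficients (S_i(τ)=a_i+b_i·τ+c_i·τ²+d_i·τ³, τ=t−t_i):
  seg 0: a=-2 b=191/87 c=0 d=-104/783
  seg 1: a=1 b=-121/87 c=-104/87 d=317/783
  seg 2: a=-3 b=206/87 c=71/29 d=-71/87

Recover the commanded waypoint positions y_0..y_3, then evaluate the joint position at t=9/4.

y_0 = S_0(0) = a_0 = -2
y_1 = S_1(0) = a_1 = 1
y_2 = S_2(0) = a_2 = -3
y_3 = S_2(1) = 1
t_q=9/4 is in segment 0 (τ=9/4); S_0(τ)=331/232

y_0=-2 y_1=1 y_2=-3 y_3=1
S(9/4) = 331/232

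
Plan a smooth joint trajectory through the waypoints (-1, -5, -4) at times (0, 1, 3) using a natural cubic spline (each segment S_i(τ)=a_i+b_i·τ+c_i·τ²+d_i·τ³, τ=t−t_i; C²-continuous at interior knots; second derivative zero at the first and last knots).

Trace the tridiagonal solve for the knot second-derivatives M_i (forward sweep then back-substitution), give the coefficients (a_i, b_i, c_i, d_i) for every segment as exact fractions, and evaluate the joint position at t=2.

  seg 0: a=-1 b=-19/4 c=0 d=3/4
  seg 1: a=-5 b=-5/2 c=9/4 d=-3/8
S(2) = -45/8

Δ: Δ0=-4, Δ1=1/2
row 1: diag=6, rhs=27; c'=1/3, d'=9/2
back: M1=9/2
M: M0=0, M1=9/2, M2=0
seg 0: a=-1, c=M0/2=0, d=(M1−M0)/(6·1)=3/4, b=Δ0−h0·(2M0+M1)/6=-19/4
seg 1: a=-5, c=M1/2=9/4, d=(M2−M1)/(6·2)=-3/8, b=Δ1−h1·(2M1+M2)/6=-5/2
t_q=2 → seg 1, τ=1; S=-5+-5/2·τ+9/4·τ²+-3/8·τ³=-45/8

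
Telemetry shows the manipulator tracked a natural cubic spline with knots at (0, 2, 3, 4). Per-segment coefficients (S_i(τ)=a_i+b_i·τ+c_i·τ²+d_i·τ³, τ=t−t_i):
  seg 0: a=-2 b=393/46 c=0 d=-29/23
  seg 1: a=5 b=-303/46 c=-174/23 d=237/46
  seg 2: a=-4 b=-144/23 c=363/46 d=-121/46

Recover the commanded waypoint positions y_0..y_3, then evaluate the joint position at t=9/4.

y_0 = S_0(0) = a_0 = -2
y_1 = S_1(0) = a_1 = 5
y_2 = S_2(0) = a_2 = -4
y_3 = S_2(1) = -5
t_q=9/4 is in segment 1 (τ=1/4); S_1(τ)=379/128

y_0=-2 y_1=5 y_2=-4 y_3=-5
S(9/4) = 379/128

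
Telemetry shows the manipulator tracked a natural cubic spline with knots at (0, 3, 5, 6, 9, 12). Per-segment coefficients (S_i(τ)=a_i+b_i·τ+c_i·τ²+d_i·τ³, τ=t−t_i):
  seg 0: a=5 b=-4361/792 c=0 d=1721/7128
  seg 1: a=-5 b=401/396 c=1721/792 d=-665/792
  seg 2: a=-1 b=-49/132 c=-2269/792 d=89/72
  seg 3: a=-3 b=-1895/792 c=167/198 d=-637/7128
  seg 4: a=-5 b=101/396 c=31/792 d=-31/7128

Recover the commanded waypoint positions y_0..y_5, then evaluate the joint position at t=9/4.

y_0 = S_0(0) = a_0 = 5
y_1 = S_1(0) = a_1 = -5
y_2 = S_2(0) = a_2 = -1
y_3 = S_3(0) = a_3 = -3
y_4 = S_4(0) = a_4 = -5
y_5 = S_4(3) = -4
t_q=9/4 is in segment 0 (τ=9/4); S_0(τ)=-26127/5632

y_0=5 y_1=-5 y_2=-1 y_3=-3 y_4=-5 y_5=-4
S(9/4) = -26127/5632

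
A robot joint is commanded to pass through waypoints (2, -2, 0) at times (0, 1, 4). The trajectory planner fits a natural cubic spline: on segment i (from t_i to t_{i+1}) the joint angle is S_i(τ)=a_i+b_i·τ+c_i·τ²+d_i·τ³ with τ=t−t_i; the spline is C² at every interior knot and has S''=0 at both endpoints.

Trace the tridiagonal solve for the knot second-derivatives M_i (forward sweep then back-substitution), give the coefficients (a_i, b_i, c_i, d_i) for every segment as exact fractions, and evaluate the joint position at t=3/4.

Δ: Δ0=-4, Δ1=2/3
row 1: diag=8, rhs=28; c'=3/8, d'=7/2
back: M1=7/2
M: M0=0, M1=7/2, M2=0
seg 0: a=2, c=M0/2=0, d=(M1−M0)/(6·1)=7/12, b=Δ0−h0·(2M0+M1)/6=-55/12
seg 1: a=-2, c=M1/2=7/4, d=(M2−M1)/(6·3)=-7/36, b=Δ1−h1·(2M1+M2)/6=-17/6
t_q=3/4 → seg 0, τ=3/4; S=2+-55/12·τ+0·τ²+7/12·τ³=-305/256

  seg 0: a=2 b=-55/12 c=0 d=7/12
  seg 1: a=-2 b=-17/6 c=7/4 d=-7/36
S(3/4) = -305/256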